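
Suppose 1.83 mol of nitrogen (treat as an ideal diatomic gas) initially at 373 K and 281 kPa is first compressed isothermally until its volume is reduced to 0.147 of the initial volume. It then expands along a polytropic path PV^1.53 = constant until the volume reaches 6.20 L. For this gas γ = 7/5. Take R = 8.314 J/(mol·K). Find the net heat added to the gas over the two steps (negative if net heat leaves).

V₁ = nRT₁/P₁ = 1.83×8.314×373/281 = 20.2 L.
Step 1 — Isothermal: T stays 373 K; PV = const ⇒ V₂ = 2.97 L, P₂ = 1910 kPa.
ΔU = 0 (ideal gas, T constant).
W = nRT ln(V₂/V₁) = 1.83×8.314×373×ln(0.147) = -10900 J.
Q = ΔU + W = -10900 J.
State after step 1: P = 1910 kPa, V = 2.97 L, T = 373 K.
Step 2 — Polytropic n=1.53: T₂ = T₁(V₁/V₂)^(n−1) = 373×(0.479)^0.53 = 252 K; P₂ = P₁(V₁/V₂)^n = 620 kPa.
W = (P₁V₁−P₂V₂)/(n−1) = (1910×2.97−620×6.20)/0.53 = 3460 J.
ΔU = nCvΔT = 1.83×20.8×(252−373) = -4580 J.
Q = ΔU + W = -1120 J.
Net over both steps: W = -7420 J, Q = -12000 J, ΔU = -4580 J.

-12000 J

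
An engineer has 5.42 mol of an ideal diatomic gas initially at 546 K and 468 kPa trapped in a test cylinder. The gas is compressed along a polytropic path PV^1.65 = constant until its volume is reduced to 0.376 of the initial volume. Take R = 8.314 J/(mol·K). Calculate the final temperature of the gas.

V₁ = nRT₁/P₁ = 5.42×8.314×546/468 = 52.6 L.
Polytropic n=1.65: T₂ = T₁(V₁/V₂)^(n−1) = 546×(2.66)^0.65 = 1030 K; P₂ = P₁(V₁/V₂)^n = 2350 kPa.

1030 K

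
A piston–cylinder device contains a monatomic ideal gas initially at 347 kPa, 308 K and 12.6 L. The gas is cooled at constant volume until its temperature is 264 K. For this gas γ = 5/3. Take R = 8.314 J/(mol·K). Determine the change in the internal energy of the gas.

n = P₁V₁/(RT₁) = 347×12.6/(8.314×308) = 1.71 mol.
Isochoric: V stays 12.6 L; P/T = const ⇒ T₂ = 264 K, P₂ = 297 kPa.
For an ideal gas ΔU = nCvΔT with Cv = (3/2)R = 12.5 J/(mol·K).
ΔU = 1.71×12.5×(264−308) = -937 J.

-937 J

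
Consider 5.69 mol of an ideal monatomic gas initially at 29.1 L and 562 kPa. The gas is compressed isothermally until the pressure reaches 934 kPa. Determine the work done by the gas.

T₁ = P₁V₁/(nR) = 562×29.1/(5.69×8.314) = 346 K.
Isothermal: T stays 346 K; PV = const ⇒ V₂ = 17.5 L, P₂ = 934 kPa.
W = nRT ln(V₂/V₁) = 5.69×8.314×346×ln(0.602) = -8310 J.

-8310 J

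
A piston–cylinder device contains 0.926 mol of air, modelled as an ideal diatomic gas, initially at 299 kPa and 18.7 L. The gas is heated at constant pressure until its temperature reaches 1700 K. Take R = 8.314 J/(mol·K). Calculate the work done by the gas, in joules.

7500 J

T₁ = P₁V₁/(nR) = 299×18.7/(0.926×8.314) = 726 K.
Isobaric: P stays 299 kPa; V/T = const ⇒ T₂ = 1700 K, V₂ = 43.8 L.
W = PΔV = 299×(43.8−18.7) kPa·L = 7500 J.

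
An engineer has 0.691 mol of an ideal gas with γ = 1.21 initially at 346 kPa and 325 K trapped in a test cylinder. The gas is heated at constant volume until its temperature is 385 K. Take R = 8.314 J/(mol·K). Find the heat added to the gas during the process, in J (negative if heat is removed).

1640 J

V₁ = nRT₁/P₁ = 0.691×8.314×325/346 = 5.40 L.
Isochoric: V stays 5.40 L; P/T = const ⇒ T₂ = 385 K, P₂ = 410 kPa.
W = 0 (no volume change).
ΔU = nCvΔT = 0.691×39.6×(385−325) = 1640 J.
Q = ΔU = 1640 J.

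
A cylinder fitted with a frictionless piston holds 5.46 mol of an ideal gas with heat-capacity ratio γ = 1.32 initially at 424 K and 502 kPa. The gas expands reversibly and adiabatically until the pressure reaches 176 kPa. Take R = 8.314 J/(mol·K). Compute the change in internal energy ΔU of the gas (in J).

-13500 J

V₁ = nRT₁/P₁ = 5.46×8.314×424/502 = 38.3 L.
Adiabatic: T₂/T₁ = (P₂/P₁)^((γ−1)/γ) ⇒ T₂ = 424×(0.351)^0.242 = 329 K; V₂ = 84.8 L.
For an ideal gas ΔU = nCvΔT with Cv = R/(γ−1) = 26.0 J/(mol·K).
ΔU = 5.46×26.0×(329−424) = -13500 J.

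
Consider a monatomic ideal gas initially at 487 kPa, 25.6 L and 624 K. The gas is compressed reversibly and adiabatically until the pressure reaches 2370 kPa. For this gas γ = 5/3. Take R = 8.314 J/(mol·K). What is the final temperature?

Adiabatic: T₂/T₁ = (P₂/P₁)^((γ−1)/γ) ⇒ T₂ = 624×(4.87)^0.400 = 1180 K; V₂ = 9.91 L.

1180 K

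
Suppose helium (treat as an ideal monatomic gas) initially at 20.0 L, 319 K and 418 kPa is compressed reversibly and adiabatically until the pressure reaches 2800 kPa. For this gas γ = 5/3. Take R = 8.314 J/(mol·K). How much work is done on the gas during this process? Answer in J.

14300 J

n = P₁V₁/(RT₁) = 418×20.0/(8.314×319) = 3.15 mol.
Adiabatic: T₂/T₁ = (P₂/P₁)^((γ−1)/γ) ⇒ T₂ = 319×(6.70)^0.400 = 683 K; V₂ = 6.39 L.
ΔU = nCvΔT = 3.15×12.5×(683−319) = 14300 J.
Q = 0 for an adiabatic process, so W = −ΔU = -14300 J.
Work done on the gas = −W_by = 14300 J.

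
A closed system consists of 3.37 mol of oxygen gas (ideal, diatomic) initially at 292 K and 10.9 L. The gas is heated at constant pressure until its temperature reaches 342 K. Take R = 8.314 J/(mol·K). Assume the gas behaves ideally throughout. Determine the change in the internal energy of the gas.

P₁ = nRT₁/V₁ = 3.37×8.314×292/10.9 = 751 kPa.
Isobaric: P stays 751 kPa; V/T = const ⇒ T₂ = 342 K, V₂ = 12.8 L.
For an ideal gas ΔU = nCvΔT with Cv = (5/2)R = 20.8 J/(mol·K).
ΔU = 3.37×20.8×(342−292) = 3500 J.

3500 J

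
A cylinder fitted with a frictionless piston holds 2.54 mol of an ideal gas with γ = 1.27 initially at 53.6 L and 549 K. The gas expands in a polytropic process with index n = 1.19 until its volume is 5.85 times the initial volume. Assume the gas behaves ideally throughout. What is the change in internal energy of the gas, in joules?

-12200 J

P₁ = nRT₁/V₁ = 2.54×8.314×549/53.6 = 216 kPa.
Polytropic n=1.19: T₂ = T₁(V₁/V₂)^(n−1) = 549×(0.171)^0.19 = 392 K; P₂ = P₁(V₁/V₂)^n = 26.4 kPa.
For an ideal gas ΔU = nCvΔT with Cv = R/(γ−1) = 30.8 J/(mol·K).
ΔU = 2.54×30.8×(392−549) = -12200 J.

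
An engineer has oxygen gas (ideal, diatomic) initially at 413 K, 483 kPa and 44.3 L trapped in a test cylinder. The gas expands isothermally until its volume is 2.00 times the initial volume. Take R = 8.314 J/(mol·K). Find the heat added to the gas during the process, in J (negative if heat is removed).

n = P₁V₁/(RT₁) = 483×44.3/(8.314×413) = 6.23 mol.
Isothermal: T stays 413 K; PV = const ⇒ V₂ = 88.6 L, P₂ = 242 kPa.
ΔU = 0 (ideal gas, T constant).
W = nRT ln(V₂/V₁) = 6.23×8.314×413×ln(2.00) = 14800 J.
Q = ΔU + W = 14800 J.

14800 J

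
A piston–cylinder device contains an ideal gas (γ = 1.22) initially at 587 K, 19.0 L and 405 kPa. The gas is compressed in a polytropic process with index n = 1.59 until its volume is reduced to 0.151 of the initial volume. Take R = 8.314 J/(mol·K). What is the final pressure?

Polytropic n=1.59: T₂ = T₁(V₁/V₂)^(n−1) = 587×(6.62)^0.59 = 1790 K; P₂ = P₁(V₁/V₂)^n = 8180 kPa.

8180 kPa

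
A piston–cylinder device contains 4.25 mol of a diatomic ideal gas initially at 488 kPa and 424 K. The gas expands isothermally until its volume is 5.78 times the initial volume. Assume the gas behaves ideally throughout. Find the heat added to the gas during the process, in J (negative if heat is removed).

V₁ = nRT₁/P₁ = 4.25×8.314×424/488 = 30.7 L.
Isothermal: T stays 424 K; PV = const ⇒ V₂ = 177 L, P₂ = 84.4 kPa.
ΔU = 0 (ideal gas, T constant).
W = nRT ln(V₂/V₁) = 4.25×8.314×424×ln(5.78) = 26300 J.
Q = ΔU + W = 26300 J.

26300 J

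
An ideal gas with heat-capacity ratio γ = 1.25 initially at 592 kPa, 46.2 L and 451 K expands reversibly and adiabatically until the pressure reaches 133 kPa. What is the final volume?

Adiabatic: T₂/T₁ = (P₂/P₁)^((γ−1)/γ) ⇒ T₂ = 451×(0.225)^0.200 = 335 K; V₂ = 153 L.

153 L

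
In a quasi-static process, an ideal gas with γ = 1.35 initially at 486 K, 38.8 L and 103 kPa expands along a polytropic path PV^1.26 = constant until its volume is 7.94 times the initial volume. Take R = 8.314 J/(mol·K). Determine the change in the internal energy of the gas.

n = P₁V₁/(RT₁) = 103×38.8/(8.314×486) = 0.989 mol.
Polytropic n=1.26: T₂ = T₁(V₁/V₂)^(n−1) = 486×(0.126)^0.26 = 284 K; P₂ = P₁(V₁/V₂)^n = 7.57 kPa.
For an ideal gas ΔU = nCvΔT with Cv = R/(γ−1) = 23.8 J/(mol·K).
ΔU = 0.989×23.8×(284−486) = -4760 J.

-4760 J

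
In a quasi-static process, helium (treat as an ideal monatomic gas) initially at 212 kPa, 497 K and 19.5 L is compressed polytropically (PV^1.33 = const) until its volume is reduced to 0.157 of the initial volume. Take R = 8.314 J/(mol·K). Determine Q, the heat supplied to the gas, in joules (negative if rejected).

n = P₁V₁/(RT₁) = 212×19.5/(8.314×497) = 1.00 mol.
Polytropic n=1.33: T₂ = T₁(V₁/V₂)^(n−1) = 497×(6.37)^0.33 = 916 K; P₂ = P₁(V₁/V₂)^n = 2490 kPa.
W = (P₁V₁−P₂V₂)/(n−1) = (212×19.5−2490×3.06)/0.33 = -10600 J.
ΔU = nCvΔT = 1.00×12.5×(916−497) = 5220 J.
Q = ΔU + W = -5330 J.

-5330 J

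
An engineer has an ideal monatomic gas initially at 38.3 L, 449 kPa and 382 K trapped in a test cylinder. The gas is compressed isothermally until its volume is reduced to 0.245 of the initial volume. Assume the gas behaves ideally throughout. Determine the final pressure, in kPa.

Isothermal: T stays 382 K; PV = const ⇒ V₂ = 9.38 L, P₂ = 1830 kPa.

1830 kPa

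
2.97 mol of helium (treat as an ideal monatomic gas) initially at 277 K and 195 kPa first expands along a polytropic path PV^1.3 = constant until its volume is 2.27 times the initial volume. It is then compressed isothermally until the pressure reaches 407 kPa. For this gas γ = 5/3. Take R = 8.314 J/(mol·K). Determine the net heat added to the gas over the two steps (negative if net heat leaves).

-6900 J

V₁ = nRT₁/P₁ = 2.97×8.314×277/195 = 35.1 L.
Step 1 — Polytropic n=1.3: T₂ = T₁(V₁/V₂)^(n−1) = 277×(0.441)^0.30 = 217 K; P₂ = P₁(V₁/V₂)^n = 67.2 kPa.
W = (P₁V₁−P₂V₂)/(n−1) = (195×35.1−67.2×79.6)/0.30 = 4970 J.
ΔU = nCvΔT = 2.97×12.5×(217−277) = -2240 J.
Q = ΔU + W = 2730 J.
State after step 1: P = 67.2 kPa, V = 79.6 L, T = 217 K.
Step 2 — Isothermal: T stays 217 K; PV = const ⇒ V₂ = 13.1 L, P₂ = 407 kPa.
ΔU = 0 (ideal gas, T constant).
W = nRT ln(V₂/V₁) = 2.97×8.314×217×ln(0.165) = -9640 J.
Q = ΔU + W = -9640 J.
Net over both steps: W = -4660 J, Q = -6900 J, ΔU = -2240 J.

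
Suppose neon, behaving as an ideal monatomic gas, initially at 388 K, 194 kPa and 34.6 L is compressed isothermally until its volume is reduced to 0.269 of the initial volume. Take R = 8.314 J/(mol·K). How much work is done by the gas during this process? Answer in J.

n = P₁V₁/(RT₁) = 194×34.6/(8.314×388) = 2.08 mol.
Isothermal: T stays 388 K; PV = const ⇒ V₂ = 9.31 L, P₂ = 721 kPa.
W = nRT ln(V₂/V₁) = 2.08×8.314×388×ln(0.269) = -8810 J.

-8810 J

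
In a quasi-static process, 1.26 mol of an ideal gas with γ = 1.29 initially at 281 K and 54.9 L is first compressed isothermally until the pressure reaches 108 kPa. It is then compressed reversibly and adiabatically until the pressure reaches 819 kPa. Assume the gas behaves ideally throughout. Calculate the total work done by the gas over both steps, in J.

P₁ = nRT₁/V₁ = 1.26×8.314×281/54.9 = 53.6 kPa.
Step 1 — Isothermal: T stays 281 K; PV = const ⇒ V₂ = 27.3 L, P₂ = 108 kPa.
ΔU = 0 (ideal gas, T constant).
W = nRT ln(V₂/V₁) = 1.26×8.314×281×ln(0.496) = -2060 J.
Q = ΔU + W = -2060 J.
State after step 1: P = 108 kPa, V = 27.3 L, T = 281 K.
Step 2 — Adiabatic: T₂/T₁ = (P₂/P₁)^((γ−1)/γ) ⇒ T₂ = 281×(7.58)^0.225 = 443 K; V₂ = 5.67 L.
ΔU = nCvΔT = 1.26×28.7×(443−281) = 5860 J.
Q = 0 for an adiabatic process, so W = −ΔU = -5860 J.
Net over both steps: W = -7920 J, Q = -2060 J, ΔU = 5860 J.

-7920 J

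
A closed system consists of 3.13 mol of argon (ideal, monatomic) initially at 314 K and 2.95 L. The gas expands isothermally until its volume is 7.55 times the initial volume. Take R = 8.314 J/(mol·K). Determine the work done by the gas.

16500 J

P₁ = nRT₁/V₁ = 3.13×8.314×314/2.95 = 2770 kPa.
Isothermal: T stays 314 K; PV = const ⇒ V₂ = 22.3 L, P₂ = 367 kPa.
W = nRT ln(V₂/V₁) = 3.13×8.314×314×ln(7.55) = 16500 J.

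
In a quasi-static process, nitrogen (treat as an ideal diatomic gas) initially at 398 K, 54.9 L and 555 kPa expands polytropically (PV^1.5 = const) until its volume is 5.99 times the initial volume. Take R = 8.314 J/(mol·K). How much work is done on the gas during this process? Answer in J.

-36000 J

n = P₁V₁/(RT₁) = 555×54.9/(8.314×398) = 9.21 mol.
Polytropic n=1.5: T₂ = T₁(V₁/V₂)^(n−1) = 398×(0.167)^0.50 = 163 K; P₂ = P₁(V₁/V₂)^n = 37.9 kPa.
W = (P₁V₁−P₂V₂)/(n−1) = (555×54.9−37.9×329)/0.50 = 36000 J.
Work done on the gas = −W_by = -36000 J.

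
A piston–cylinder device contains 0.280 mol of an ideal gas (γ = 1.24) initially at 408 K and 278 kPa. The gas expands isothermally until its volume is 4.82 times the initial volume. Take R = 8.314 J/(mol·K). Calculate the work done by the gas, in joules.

V₁ = nRT₁/P₁ = 0.280×8.314×408/278 = 3.42 L.
Isothermal: T stays 408 K; PV = const ⇒ V₂ = 16.5 L, P₂ = 57.7 kPa.
W = nRT ln(V₂/V₁) = 0.280×8.314×408×ln(4.82) = 1490 J.

1490 J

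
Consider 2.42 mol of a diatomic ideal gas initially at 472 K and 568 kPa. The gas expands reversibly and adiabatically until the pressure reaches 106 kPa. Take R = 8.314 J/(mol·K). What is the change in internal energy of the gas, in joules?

V₁ = nRT₁/P₁ = 2.42×8.314×472/568 = 16.7 L.
Adiabatic: T₂/T₁ = (P₂/P₁)^((γ−1)/γ) ⇒ T₂ = 472×(0.187)^0.286 = 292 K; V₂ = 55.5 L.
For an ideal gas ΔU = nCvΔT with Cv = (5/2)R = 20.8 J/(mol·K).
ΔU = 2.42×20.8×(292−472) = -9050 J.

-9050 J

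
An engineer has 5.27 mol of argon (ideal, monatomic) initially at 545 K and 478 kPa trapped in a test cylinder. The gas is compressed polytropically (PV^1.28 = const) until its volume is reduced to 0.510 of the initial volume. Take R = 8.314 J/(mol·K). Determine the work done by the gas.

V₁ = nRT₁/P₁ = 5.27×8.314×545/478 = 50.0 L.
Polytropic n=1.28: T₂ = T₁(V₁/V₂)^(n−1) = 545×(1.96)^0.28 = 658 K; P₂ = P₁(V₁/V₂)^n = 1130 kPa.
W = (P₁V₁−P₂V₂)/(n−1) = (478×50.0−1130×25.5)/0.28 = -17700 J.

-17700 J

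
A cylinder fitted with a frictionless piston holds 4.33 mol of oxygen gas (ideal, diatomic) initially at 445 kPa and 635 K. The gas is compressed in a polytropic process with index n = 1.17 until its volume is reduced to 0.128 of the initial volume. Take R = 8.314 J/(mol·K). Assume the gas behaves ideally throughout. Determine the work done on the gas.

V₁ = nRT₁/P₁ = 4.33×8.314×635/445 = 51.4 L.
Polytropic n=1.17: T₂ = T₁(V₁/V₂)^(n−1) = 635×(7.81)^0.17 = 901 K; P₂ = P₁(V₁/V₂)^n = 4930 kPa.
W = (P₁V₁−P₂V₂)/(n−1) = (445×51.4−4930×6.58)/0.17 = -56300 J.
Work done on the gas = −W_by = 56300 J.

56300 J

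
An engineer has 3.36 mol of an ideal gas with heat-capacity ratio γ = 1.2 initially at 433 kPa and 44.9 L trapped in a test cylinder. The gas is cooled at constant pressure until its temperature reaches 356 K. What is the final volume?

T₁ = P₁V₁/(nR) = 433×44.9/(3.36×8.314) = 696 K.
Isobaric: P stays 433 kPa; V/T = const ⇒ T₂ = 356 K, V₂ = 23.0 L.

23.0 L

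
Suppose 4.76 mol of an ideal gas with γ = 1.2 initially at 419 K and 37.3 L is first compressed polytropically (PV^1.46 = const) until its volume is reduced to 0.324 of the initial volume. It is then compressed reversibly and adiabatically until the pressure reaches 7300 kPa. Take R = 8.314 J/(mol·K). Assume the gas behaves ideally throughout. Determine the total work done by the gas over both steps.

-54000 J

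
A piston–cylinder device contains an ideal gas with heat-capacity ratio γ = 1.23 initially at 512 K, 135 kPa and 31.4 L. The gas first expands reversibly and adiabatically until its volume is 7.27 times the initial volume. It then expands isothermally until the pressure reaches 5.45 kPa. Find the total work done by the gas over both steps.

8820 J

n = P₁V₁/(RT₁) = 135×31.4/(8.314×512) = 0.996 mol.
Step 1 — Adiabatic: TV^(γ−1) = const ⇒ T₂ = 512×(0.138)^0.230 = 324 K; PV^γ = const ⇒ P₂ = 11.8 kPa.
ΔU = nCvΔT = 0.996×36.1×(324−512) = -6750 J.
Q = 0 for an adiabatic process, so W = −ΔU = 6750 J.
State after step 1: P = 11.8 kPa, V = 228 L, T = 324 K.
Step 2 — Isothermal: T stays 324 K; PV = const ⇒ V₂ = 493 L, P₂ = 5.45 kPa.
ΔU = 0 (ideal gas, T constant).
W = nRT ln(V₂/V₁) = 0.996×8.314×324×ln(2.16) = 2070 J.
Q = ΔU + W = 2070 J.
Net over both steps: W = 8820 J, Q = 2070 J, ΔU = -6750 J.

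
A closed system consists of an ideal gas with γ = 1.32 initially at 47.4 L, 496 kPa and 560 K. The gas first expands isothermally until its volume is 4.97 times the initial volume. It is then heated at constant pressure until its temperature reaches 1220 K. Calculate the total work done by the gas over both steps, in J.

65400 J

n = P₁V₁/(RT₁) = 496×47.4/(8.314×560) = 5.05 mol.
Step 1 — Isothermal: T stays 560 K; PV = const ⇒ V₂ = 236 L, P₂ = 99.8 kPa.
ΔU = 0 (ideal gas, T constant).
W = nRT ln(V₂/V₁) = 5.05×8.314×560×ln(4.97) = 37700 J.
Q = ΔU + W = 37700 J.
State after step 1: P = 99.8 kPa, V = 236 L, T = 560 K.
Step 2 — Isobaric: P stays 99.8 kPa; V/T = const ⇒ T₂ = 1220 K, V₂ = 513 L.
W = PΔV = 99.8×(513−236) kPa·L = 27700 J.
ΔU = nCvΔT = 5.05×26.0×(1220−560) = 86600 J.
Q = ΔU + W = nCpΔT = 114000 J.
Net over both steps: W = 65400 J, Q = 152000 J, ΔU = 86600 J.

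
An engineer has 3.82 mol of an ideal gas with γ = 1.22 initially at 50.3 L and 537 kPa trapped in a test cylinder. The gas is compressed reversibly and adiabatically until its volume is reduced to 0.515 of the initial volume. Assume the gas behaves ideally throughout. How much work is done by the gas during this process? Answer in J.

T₁ = P₁V₁/(nR) = 537×50.3/(3.82×8.314) = 850 K.
Adiabatic: TV^(γ−1) = const ⇒ T₂ = 850×(1.94)^0.220 = 984 K; PV^γ = const ⇒ P₂ = 1210 kPa.
ΔU = nCvΔT = 3.82×37.8×(984−850) = 19300 J.
Q = 0 for an adiabatic process, so W = −ΔU = -19300 J.

-19300 J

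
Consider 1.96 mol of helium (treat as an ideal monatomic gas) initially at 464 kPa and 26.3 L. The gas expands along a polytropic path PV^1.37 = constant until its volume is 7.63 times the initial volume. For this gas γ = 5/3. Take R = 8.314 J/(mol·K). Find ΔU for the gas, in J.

-9670 J

T₁ = P₁V₁/(nR) = 464×26.3/(1.96×8.314) = 749 K.
Polytropic n=1.37: T₂ = T₁(V₁/V₂)^(n−1) = 749×(0.131)^0.37 = 353 K; P₂ = P₁(V₁/V₂)^n = 28.7 kPa.
For an ideal gas ΔU = nCvΔT with Cv = (3/2)R = 12.5 J/(mol·K).
ΔU = 1.96×12.5×(353−749) = -9670 J.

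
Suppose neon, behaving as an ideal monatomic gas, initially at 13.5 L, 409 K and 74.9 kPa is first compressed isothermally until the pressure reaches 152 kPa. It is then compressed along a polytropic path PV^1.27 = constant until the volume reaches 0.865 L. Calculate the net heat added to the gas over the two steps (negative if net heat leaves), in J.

-2350 J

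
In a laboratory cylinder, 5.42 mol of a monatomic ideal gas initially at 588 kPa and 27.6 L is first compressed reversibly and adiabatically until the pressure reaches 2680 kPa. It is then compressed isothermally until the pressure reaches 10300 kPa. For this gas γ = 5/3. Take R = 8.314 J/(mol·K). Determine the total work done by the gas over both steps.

T₁ = P₁V₁/(nR) = 588×27.6/(5.42×8.314) = 360 K.
Step 1 — Adiabatic: T₂/T₁ = (P₂/P₁)^((γ−1)/γ) ⇒ T₂ = 360×(4.56)^0.400 = 661 K; V₂ = 11.1 L.
ΔU = nCvΔT = 5.42×12.5×(661−360) = 20300 J.
Q = 0 for an adiabatic process, so W = −ΔU = -20300 J.
State after step 1: P = 2680 kPa, V = 11.1 L, T = 661 K.
Step 2 — Isothermal: T stays 661 K; PV = const ⇒ V₂ = 2.89 L, P₂ = 10300 kPa.
ΔU = 0 (ideal gas, T constant).
W = nRT ln(V₂/V₁) = 5.42×8.314×661×ln(0.260) = -40100 J.
Q = ΔU + W = -40100 J.
Net over both steps: W = -60400 J, Q = -40100 J, ΔU = 20300 J.

-60400 J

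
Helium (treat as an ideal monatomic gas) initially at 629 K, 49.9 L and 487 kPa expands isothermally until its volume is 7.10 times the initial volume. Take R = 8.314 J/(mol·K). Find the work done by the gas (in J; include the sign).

47600 J

n = P₁V₁/(RT₁) = 487×49.9/(8.314×629) = 4.65 mol.
Isothermal: T stays 629 K; PV = const ⇒ V₂ = 354 L, P₂ = 68.6 kPa.
W = nRT ln(V₂/V₁) = 4.65×8.314×629×ln(7.10) = 47600 J.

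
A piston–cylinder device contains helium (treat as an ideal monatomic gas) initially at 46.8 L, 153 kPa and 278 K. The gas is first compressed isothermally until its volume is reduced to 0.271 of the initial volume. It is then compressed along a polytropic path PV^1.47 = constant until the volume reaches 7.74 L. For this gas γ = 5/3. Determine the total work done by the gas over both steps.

-13300 J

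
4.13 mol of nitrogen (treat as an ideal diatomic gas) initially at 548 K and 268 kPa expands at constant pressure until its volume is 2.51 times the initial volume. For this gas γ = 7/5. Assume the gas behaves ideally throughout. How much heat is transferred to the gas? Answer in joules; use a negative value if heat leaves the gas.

V₁ = nRT₁/P₁ = 4.13×8.314×548/268 = 70.2 L.
Isobaric: P stays 268 kPa; V/T = const ⇒ T₂ = 1380 K, V₂ = 176 L.
W = PΔV = 268×(176−70.2) kPa·L = 28400 J.
ΔU = nCvΔT = 4.13×20.8×(1380−548) = 71000 J.
Q = ΔU + W = nCpΔT = 99400 J.

99400 J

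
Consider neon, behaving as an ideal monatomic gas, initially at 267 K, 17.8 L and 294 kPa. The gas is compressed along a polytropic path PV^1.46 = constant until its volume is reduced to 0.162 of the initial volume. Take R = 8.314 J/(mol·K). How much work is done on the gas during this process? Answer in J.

n = P₁V₁/(RT₁) = 294×17.8/(8.314×267) = 2.36 mol.
Polytropic n=1.46: T₂ = T₁(V₁/V₂)^(n−1) = 267×(6.17)^0.46 = 617 K; P₂ = P₁(V₁/V₂)^n = 4190 kPa.
W = (P₁V₁−P₂V₂)/(n−1) = (294×17.8−4190×2.88)/0.46 = -14900 J.
Work done on the gas = −W_by = 14900 J.

14900 J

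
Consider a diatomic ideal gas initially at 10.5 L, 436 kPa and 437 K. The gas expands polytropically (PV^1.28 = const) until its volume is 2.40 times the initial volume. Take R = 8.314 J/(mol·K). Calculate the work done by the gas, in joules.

3550 J

n = P₁V₁/(RT₁) = 436×10.5/(8.314×437) = 1.26 mol.
Polytropic n=1.28: T₂ = T₁(V₁/V₂)^(n−1) = 437×(0.417)^0.28 = 342 K; P₂ = P₁(V₁/V₂)^n = 142 kPa.
W = (P₁V₁−P₂V₂)/(n−1) = (436×10.5−142×25.2)/0.28 = 3550 J.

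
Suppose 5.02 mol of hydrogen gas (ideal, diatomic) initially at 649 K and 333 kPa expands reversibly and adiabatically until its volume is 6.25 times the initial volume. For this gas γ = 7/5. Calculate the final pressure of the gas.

V₁ = nRT₁/P₁ = 5.02×8.314×649/333 = 81.3 L.
Adiabatic: TV^(γ−1) = const ⇒ T₂ = 649×(0.160)^0.400 = 312 K; PV^γ = const ⇒ P₂ = 25.6 kPa.

25.6 kPa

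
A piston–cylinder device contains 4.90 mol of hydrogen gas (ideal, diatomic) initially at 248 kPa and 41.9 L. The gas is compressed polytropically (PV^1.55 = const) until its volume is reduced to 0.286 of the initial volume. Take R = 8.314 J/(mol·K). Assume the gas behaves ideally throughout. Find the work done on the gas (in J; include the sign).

18700 J

T₁ = P₁V₁/(nR) = 248×41.9/(4.90×8.314) = 255 K.
Polytropic n=1.55: T₂ = T₁(V₁/V₂)^(n−1) = 255×(3.50)^0.55 = 508 K; P₂ = P₁(V₁/V₂)^n = 1730 kPa.
W = (P₁V₁−P₂V₂)/(n−1) = (248×41.9−1730×12.0)/0.55 = -18700 J.
Work done on the gas = −W_by = 18700 J.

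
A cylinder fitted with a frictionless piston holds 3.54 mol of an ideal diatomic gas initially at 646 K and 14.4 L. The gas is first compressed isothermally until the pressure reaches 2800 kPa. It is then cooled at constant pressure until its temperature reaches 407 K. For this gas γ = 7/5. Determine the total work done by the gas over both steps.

-21300 J

P₁ = nRT₁/V₁ = 3.54×8.314×646/14.4 = 1320 kPa.
Step 1 — Isothermal: T stays 646 K; PV = const ⇒ V₂ = 6.79 L, P₂ = 2800 kPa.
ΔU = 0 (ideal gas, T constant).
W = nRT ln(V₂/V₁) = 3.54×8.314×646×ln(0.472) = -14300 J.
Q = ΔU + W = -14300 J.
State after step 1: P = 2800 kPa, V = 6.79 L, T = 646 K.
Step 2 — Isobaric: P stays 2800 kPa; V/T = const ⇒ T₂ = 407 K, V₂ = 4.28 L.
W = PΔV = 2800×(4.28−6.79) kPa·L = -7030 J.
ΔU = nCvΔT = 3.54×20.8×(407−646) = -17600 J.
Q = ΔU + W = nCpΔT = -24600 J.
Net over both steps: W = -21300 J, Q = -38900 J, ΔU = -17600 J.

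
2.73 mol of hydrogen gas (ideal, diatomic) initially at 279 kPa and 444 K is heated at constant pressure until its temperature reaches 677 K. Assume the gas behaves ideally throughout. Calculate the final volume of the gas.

55.1 L

V₁ = nRT₁/P₁ = 2.73×8.314×444/279 = 36.1 L.
Isobaric: P stays 279 kPa; V/T = const ⇒ T₂ = 677 K, V₂ = 55.1 L.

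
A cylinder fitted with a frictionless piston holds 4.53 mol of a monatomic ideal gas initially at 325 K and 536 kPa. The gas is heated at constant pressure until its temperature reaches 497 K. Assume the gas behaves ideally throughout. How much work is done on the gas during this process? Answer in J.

-6480 J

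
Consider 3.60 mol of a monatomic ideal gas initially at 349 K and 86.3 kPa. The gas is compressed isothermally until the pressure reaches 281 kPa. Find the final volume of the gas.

37.2 L

V₁ = nRT₁/P₁ = 3.60×8.314×349/86.3 = 121 L.
Isothermal: T stays 349 K; PV = const ⇒ V₂ = 37.2 L, P₂ = 281 kPa.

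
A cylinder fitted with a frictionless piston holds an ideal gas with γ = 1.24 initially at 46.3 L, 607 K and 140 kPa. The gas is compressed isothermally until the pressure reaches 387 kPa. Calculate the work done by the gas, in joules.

-6590 J

n = P₁V₁/(RT₁) = 140×46.3/(8.314×607) = 1.28 mol.
Isothermal: T stays 607 K; PV = const ⇒ V₂ = 16.7 L, P₂ = 387 kPa.
W = nRT ln(V₂/V₁) = 1.28×8.314×607×ln(0.362) = -6590 J.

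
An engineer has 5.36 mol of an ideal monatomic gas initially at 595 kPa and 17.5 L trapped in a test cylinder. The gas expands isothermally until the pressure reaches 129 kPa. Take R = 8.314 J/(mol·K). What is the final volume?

80.7 L

T₁ = P₁V₁/(nR) = 595×17.5/(5.36×8.314) = 234 K.
Isothermal: T stays 234 K; PV = const ⇒ V₂ = 80.7 L, P₂ = 129 kPa.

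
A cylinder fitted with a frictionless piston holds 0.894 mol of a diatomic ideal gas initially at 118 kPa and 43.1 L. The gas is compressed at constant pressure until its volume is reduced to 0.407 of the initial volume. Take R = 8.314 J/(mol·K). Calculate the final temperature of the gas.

278 K

T₁ = P₁V₁/(nR) = 118×43.1/(0.894×8.314) = 684 K.
Isobaric: P stays 118 kPa; V/T = const ⇒ T₂ = 278 K, V₂ = 17.5 L.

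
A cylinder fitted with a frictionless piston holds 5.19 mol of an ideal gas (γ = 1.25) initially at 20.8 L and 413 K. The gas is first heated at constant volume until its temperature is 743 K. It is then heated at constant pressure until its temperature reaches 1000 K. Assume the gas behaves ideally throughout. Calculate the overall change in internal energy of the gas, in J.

P₁ = nRT₁/V₁ = 5.19×8.314×413/20.8 = 857 kPa.
Step 1 — Isochoric: V stays 20.8 L; P/T = const ⇒ T₂ = 743 K, P₂ = 1540 kPa.
W = 0 (no volume change).
ΔU = nCvΔT = 5.19×33.3×(743−413) = 57000 J.
Q = ΔU = 57000 J.
State after step 1: P = 1540 kPa, V = 20.8 L, T = 743 K.
Step 2 — Isobaric: P stays 1540 kPa; V/T = const ⇒ T₂ = 1000 K, V₂ = 28.0 L.
W = PΔV = 1540×(28.0−20.8) kPa·L = 11100 J.
ΔU = nCvΔT = 5.19×33.3×(1000−743) = 44400 J.
Q = ΔU + W = nCpΔT = 55400 J.
Net over both steps: W = 11100 J, Q = 112000 J, ΔU = 101000 J.

101000 J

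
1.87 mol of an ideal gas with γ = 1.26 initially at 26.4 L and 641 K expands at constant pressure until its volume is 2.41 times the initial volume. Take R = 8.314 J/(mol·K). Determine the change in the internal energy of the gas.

54000 J

P₁ = nRT₁/V₁ = 1.87×8.314×641/26.4 = 377 kPa.
Isobaric: P stays 377 kPa; V/T = const ⇒ T₂ = 1540 K, V₂ = 63.6 L.
For an ideal gas ΔU = nCvΔT with Cv = R/(γ−1) = 32.0 J/(mol·K).
ΔU = 1.87×32.0×(1540−641) = 54000 J.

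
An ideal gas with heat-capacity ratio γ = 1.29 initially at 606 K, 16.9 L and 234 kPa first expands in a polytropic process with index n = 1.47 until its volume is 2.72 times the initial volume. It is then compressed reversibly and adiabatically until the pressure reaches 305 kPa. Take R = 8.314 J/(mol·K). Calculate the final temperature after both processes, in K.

n = P₁V₁/(RT₁) = 234×16.9/(8.314×606) = 0.785 mol.
Step 1 — Polytropic n=1.47: T₂ = T₁(V₁/V₂)^(n−1) = 606×(0.368)^0.47 = 379 K; P₂ = P₁(V₁/V₂)^n = 53.8 kPa.
W = (P₁V₁−P₂V₂)/(n−1) = (234×16.9−53.8×46.0)/0.47 = 3160 J.
ΔU = nCvΔT = 0.785×28.7×(379−606) = -5120 J.
Q = ΔU + W = -1960 J.
State after step 1: P = 53.8 kPa, V = 46.0 L, T = 379 K.
Step 2 — Adiabatic: T₂/T₁ = (P₂/P₁)^((γ−1)/γ) ⇒ T₂ = 379×(5.67)^0.225 = 559 K; V₂ = 12.0 L.
ΔU = nCvΔT = 0.785×28.7×(559−379) = 4070 J.
Q = 0 for an adiabatic process, so W = −ΔU = -4070 J.
Net over both steps: W = -910 J, Q = -1960 J, ΔU = -1050 J.

559 K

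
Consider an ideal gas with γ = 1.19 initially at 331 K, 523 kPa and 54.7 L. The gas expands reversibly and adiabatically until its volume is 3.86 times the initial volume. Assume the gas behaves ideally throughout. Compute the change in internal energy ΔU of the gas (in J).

n = P₁V₁/(RT₁) = 523×54.7/(8.314×331) = 10.4 mol.
Adiabatic: TV^(γ−1) = const ⇒ T₂ = 331×(0.259)^0.190 = 256 K; PV^γ = const ⇒ P₂ = 105 kPa.
For an ideal gas ΔU = nCvΔT with Cv = R/(γ−1) = 43.8 J/(mol·K).
ΔU = 10.4×43.8×(256−331) = -34100 J.

-34100 J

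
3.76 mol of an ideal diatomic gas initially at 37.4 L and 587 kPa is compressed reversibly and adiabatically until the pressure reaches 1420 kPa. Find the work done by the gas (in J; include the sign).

-15800 J

T₁ = P₁V₁/(nR) = 587×37.4/(3.76×8.314) = 702 K.
Adiabatic: T₂/T₁ = (P₂/P₁)^((γ−1)/γ) ⇒ T₂ = 702×(2.42)^0.286 = 904 K; V₂ = 19.9 L.
ΔU = nCvΔT = 3.76×20.8×(904−702) = 15800 J.
Q = 0 for an adiabatic process, so W = −ΔU = -15800 J.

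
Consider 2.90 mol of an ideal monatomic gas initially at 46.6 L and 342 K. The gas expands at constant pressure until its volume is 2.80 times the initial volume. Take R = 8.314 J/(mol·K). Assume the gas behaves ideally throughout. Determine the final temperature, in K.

958 K

P₁ = nRT₁/V₁ = 2.90×8.314×342/46.6 = 177 kPa.
Isobaric: P stays 177 kPa; V/T = const ⇒ T₂ = 958 K, V₂ = 130 L.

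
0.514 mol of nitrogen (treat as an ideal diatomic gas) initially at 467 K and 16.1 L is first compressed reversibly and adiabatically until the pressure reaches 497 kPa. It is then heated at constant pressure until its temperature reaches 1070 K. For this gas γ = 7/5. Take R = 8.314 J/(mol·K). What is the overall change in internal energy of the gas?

6440 J

P₁ = nRT₁/V₁ = 0.514×8.314×467/16.1 = 124 kPa.
Step 1 — Adiabatic: T₂/T₁ = (P₂/P₁)^((γ−1)/γ) ⇒ T₂ = 467×(4.01)^0.286 = 694 K; V₂ = 5.97 L.
ΔU = nCvΔT = 0.514×20.8×(694−467) = 2430 J.
Q = 0 for an adiabatic process, so W = −ΔU = -2430 J.
State after step 1: P = 497 kPa, V = 5.97 L, T = 694 K.
Step 2 — Isobaric: P stays 497 kPa; V/T = const ⇒ T₂ = 1070 K, V₂ = 9.20 L.
W = PΔV = 497×(9.20−5.97) kPa·L = 1600 J.
ΔU = nCvΔT = 0.514×20.8×(1070−694) = 4010 J.
Q = ΔU + W = nCpΔT = 5620 J.
Net over both steps: W = -825 J, Q = 5620 J, ΔU = 6440 J.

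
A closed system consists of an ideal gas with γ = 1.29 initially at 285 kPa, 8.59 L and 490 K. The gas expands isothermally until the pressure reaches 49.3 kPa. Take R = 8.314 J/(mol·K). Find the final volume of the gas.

Isothermal: T stays 490 K; PV = const ⇒ V₂ = 49.7 L, P₂ = 49.3 kPa.

49.7 L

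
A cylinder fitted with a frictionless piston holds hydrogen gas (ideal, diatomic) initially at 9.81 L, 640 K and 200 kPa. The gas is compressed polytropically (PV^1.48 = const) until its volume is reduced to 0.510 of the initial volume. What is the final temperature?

Polytropic n=1.48: T₂ = T₁(V₁/V₂)^(n−1) = 640×(1.96)^0.48 = 884 K; P₂ = P₁(V₁/V₂)^n = 542 kPa.

884 K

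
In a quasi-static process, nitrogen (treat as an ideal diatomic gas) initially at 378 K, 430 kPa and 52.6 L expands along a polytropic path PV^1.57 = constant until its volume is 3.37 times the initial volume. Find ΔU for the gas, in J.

n = P₁V₁/(RT₁) = 430×52.6/(8.314×378) = 7.20 mol.
Polytropic n=1.57: T₂ = T₁(V₁/V₂)^(n−1) = 378×(0.297)^0.57 = 189 K; P₂ = P₁(V₁/V₂)^n = 63.8 kPa.
For an ideal gas ΔU = nCvΔT with Cv = (5/2)R = 20.8 J/(mol·K).
ΔU = 7.20×20.8×(189−378) = -28300 J.

-28300 J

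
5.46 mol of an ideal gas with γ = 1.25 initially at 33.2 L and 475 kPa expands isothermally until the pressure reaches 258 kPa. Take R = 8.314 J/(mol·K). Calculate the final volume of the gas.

T₁ = P₁V₁/(nR) = 475×33.2/(5.46×8.314) = 347 K.
Isothermal: T stays 347 K; PV = const ⇒ V₂ = 61.1 L, P₂ = 258 kPa.

61.1 L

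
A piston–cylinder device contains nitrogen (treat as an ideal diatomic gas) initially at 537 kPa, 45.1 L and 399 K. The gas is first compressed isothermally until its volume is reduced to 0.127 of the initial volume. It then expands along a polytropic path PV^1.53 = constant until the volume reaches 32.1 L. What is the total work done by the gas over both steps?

n = P₁V₁/(RT₁) = 537×45.1/(8.314×399) = 7.30 mol.
Step 1 — Isothermal: T stays 399 K; PV = const ⇒ V₂ = 5.73 L, P₂ = 4230 kPa.
ΔU = 0 (ideal gas, T constant).
W = nRT ln(V₂/V₁) = 7.30×8.314×399×ln(0.127) = -50000 J.
Q = ΔU + W = -50000 J.
State after step 1: P = 4230 kPa, V = 5.73 L, T = 399 K.
Step 2 — Polytropic n=1.53: T₂ = T₁(V₁/V₂)^(n−1) = 399×(0.178)^0.53 = 160 K; P₂ = P₁(V₁/V₂)^n = 303 kPa.
W = (P₁V₁−P₂V₂)/(n−1) = (4230×5.73−303×32.1)/0.53 = 27400 J.
ΔU = nCvΔT = 7.30×20.8×(160−399) = -36300 J.
Q = ΔU + W = -8890 J.
Net over both steps: W = -22600 J, Q = -58900 J, ΔU = -36300 J.

-22600 J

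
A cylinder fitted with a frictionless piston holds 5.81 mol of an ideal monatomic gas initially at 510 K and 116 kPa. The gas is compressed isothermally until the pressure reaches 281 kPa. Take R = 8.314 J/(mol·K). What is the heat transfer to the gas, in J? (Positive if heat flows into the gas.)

V₁ = nRT₁/P₁ = 5.81×8.314×510/116 = 212 L.
Isothermal: T stays 510 K; PV = const ⇒ V₂ = 87.7 L, P₂ = 281 kPa.
ΔU = 0 (ideal gas, T constant).
W = nRT ln(V₂/V₁) = 5.81×8.314×510×ln(0.413) = -21800 J.
Q = ΔU + W = -21800 J.

-21800 J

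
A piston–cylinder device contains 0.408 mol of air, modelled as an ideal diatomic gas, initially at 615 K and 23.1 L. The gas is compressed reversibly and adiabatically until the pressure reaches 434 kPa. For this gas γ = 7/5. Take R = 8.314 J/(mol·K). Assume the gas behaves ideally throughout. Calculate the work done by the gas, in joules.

-2950 J

P₁ = nRT₁/V₁ = 0.408×8.314×615/23.1 = 90.3 kPa.
Adiabatic: T₂/T₁ = (P₂/P₁)^((γ−1)/γ) ⇒ T₂ = 615×(4.81)^0.286 = 963 K; V₂ = 7.53 L.
ΔU = nCvΔT = 0.408×20.8×(963−615) = 2950 J.
Q = 0 for an adiabatic process, so W = −ΔU = -2950 J.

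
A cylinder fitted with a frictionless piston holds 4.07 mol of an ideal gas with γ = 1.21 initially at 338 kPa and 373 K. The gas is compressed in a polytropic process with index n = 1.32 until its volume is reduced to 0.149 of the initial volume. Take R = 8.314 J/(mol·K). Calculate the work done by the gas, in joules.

-33100 J

V₁ = nRT₁/P₁ = 4.07×8.314×373/338 = 37.3 L.
Polytropic n=1.32: T₂ = T₁(V₁/V₂)^(n−1) = 373×(6.71)^0.32 = 686 K; P₂ = P₁(V₁/V₂)^n = 4170 kPa.
W = (P₁V₁−P₂V₂)/(n−1) = (338×37.3−4170×5.56)/0.32 = -33100 J.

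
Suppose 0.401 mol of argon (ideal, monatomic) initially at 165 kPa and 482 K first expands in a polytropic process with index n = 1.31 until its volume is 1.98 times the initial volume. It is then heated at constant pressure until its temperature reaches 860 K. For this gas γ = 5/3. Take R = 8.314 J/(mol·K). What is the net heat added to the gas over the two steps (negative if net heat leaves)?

V₁ = nRT₁/P₁ = 0.401×8.314×482/165 = 9.74 L.
Step 1 — Polytropic n=1.31: T₂ = T₁(V₁/V₂)^(n−1) = 482×(0.505)^0.31 = 390 K; P₂ = P₁(V₁/V₂)^n = 67.4 kPa.
W = (P₁V₁−P₂V₂)/(n−1) = (165×9.74−67.4×19.3)/0.31 = 989 J.
ΔU = nCvΔT = 0.401×12.5×(390−482) = -460 J.
Q = ΔU + W = 529 J.
State after step 1: P = 67.4 kPa, V = 19.3 L, T = 390 K.
Step 2 — Isobaric: P stays 67.4 kPa; V/T = const ⇒ T₂ = 860 K, V₂ = 42.5 L.
W = PΔV = 67.4×(42.5−19.3) kPa·L = 1570 J.
ΔU = nCvΔT = 0.401×12.5×(860−390) = 2350 J.
Q = ΔU + W = nCpΔT = 3920 J.
Net over both steps: W = 2560 J, Q = 4450 J, ΔU = 1890 J.

4450 J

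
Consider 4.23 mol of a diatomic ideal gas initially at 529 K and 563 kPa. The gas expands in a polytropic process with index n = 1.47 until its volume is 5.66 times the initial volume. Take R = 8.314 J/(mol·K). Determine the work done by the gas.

V₁ = nRT₁/P₁ = 4.23×8.314×529/563 = 33.0 L.
Polytropic n=1.47: T₂ = T₁(V₁/V₂)^(n−1) = 529×(0.177)^0.47 = 234 K; P₂ = P₁(V₁/V₂)^n = 44.0 kPa.
W = (P₁V₁−P₂V₂)/(n−1) = (563×33.0−44.0×187)/0.47 = 22100 J.

22100 J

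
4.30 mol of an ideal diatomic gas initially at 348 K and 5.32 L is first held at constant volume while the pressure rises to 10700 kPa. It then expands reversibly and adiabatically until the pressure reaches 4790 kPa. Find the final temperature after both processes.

1270 K

P₁ = nRT₁/V₁ = 4.30×8.314×348/5.32 = 2340 kPa.
Step 1 — Isochoric: V stays 5.32 L; P/T = const ⇒ T₂ = 1590 K, P₂ = 10700 kPa.
W = 0 (no volume change).
ΔU = nCvΔT = 4.30×20.8×(1590−348) = 111000 J.
Q = ΔU = 111000 J.
State after step 1: P = 10700 kPa, V = 5.32 L, T = 1590 K.
Step 2 — Adiabatic: T₂/T₁ = (P₂/P₁)^((γ−1)/γ) ⇒ T₂ = 1590×(0.448)^0.286 = 1270 K; V₂ = 9.45 L.
ΔU = nCvΔT = 4.30×20.8×(1270−1590) = -29200 J.
Q = 0 for an adiabatic process, so W = −ΔU = 29200 J.
Net over both steps: W = 29200 J, Q = 111000 J, ΔU = 82000 J.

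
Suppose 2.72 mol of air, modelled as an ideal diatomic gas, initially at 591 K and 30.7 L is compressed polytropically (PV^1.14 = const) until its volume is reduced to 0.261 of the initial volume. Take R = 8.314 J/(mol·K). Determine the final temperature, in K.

713 K

P₁ = nRT₁/V₁ = 2.72×8.314×591/30.7 = 435 kPa.
Polytropic n=1.14: T₂ = T₁(V₁/V₂)^(n−1) = 591×(3.83)^0.14 = 713 K; P₂ = P₁(V₁/V₂)^n = 2010 kPa.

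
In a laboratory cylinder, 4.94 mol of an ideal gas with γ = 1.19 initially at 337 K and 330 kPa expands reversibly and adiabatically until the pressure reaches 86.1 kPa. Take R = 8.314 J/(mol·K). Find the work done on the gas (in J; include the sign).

-14100 J

V₁ = nRT₁/P₁ = 4.94×8.314×337/330 = 41.9 L.
Adiabatic: T₂/T₁ = (P₂/P₁)^((γ−1)/γ) ⇒ T₂ = 337×(0.261)^0.160 = 272 K; V₂ = 130 L.
ΔU = nCvΔT = 4.94×43.8×(272−337) = -14100 J.
Q = 0 for an adiabatic process, so W = −ΔU = 14100 J.
Work done on the gas = −W_by = -14100 J.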